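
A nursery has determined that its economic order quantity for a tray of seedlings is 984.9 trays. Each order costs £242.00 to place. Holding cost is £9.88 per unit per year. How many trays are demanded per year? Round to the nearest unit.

D ≈ 19,801 trays per year

Invert the EOQ relation Q*² = 2DS/H.
From Q* = √(2DS/H): D = Q*²H / (2S) = 984.9² × 9.88 / (2 × 242) = 19801.398.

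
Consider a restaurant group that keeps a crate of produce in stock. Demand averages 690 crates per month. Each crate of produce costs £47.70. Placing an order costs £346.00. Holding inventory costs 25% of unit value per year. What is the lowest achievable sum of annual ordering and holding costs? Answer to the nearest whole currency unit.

Annual demand D = 690 × 12 = 8,280.
Holding cost H = 0.25 × £47.70 = £11.9250 per unit per year.
Q* = √(2DS/H) = √(2 × 8,280 × 346 / 11.925) ≈ 693.17.
At the optimum the two cost components are equal, so total cost = 2·(Q*/2)H = Q*·H.
Minimum total = √(2DSH) = √(2 × 8,280 × 346 × 11.925) ≈ 8266.038.

TC* ≈ £8,266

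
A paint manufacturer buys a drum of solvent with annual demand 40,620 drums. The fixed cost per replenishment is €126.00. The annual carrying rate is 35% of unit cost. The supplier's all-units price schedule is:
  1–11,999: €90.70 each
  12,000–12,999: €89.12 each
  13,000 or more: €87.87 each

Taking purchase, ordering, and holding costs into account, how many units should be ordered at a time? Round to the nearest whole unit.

Q* ≈ 568 drums

Holding cost per unit per year at price C is H = 0.35·C.
Candidates are each tier's EOQ (if it falls in that tier) and each price-break quantity.
EOQ at €90.70 = 567.8 (feasible in tier 1): TC = 40,620×€90.70 + (40,620/567.8)×126 + (567.8/2)×0.35×€90.70 = €3,702,260.35.
EOQ at €89.12 = 572.9 < 12000, so use break Q=12000: TC = 40,620×€89.12 + (40,620/12000.0)×126 + (12000.0/2)×0.35×€89.12 = €3,807,632.91.
EOQ at €87.87 = 576.9 < 13000, so use break Q=13000: TC = 40,620×€87.87 + (40,620/13000.0)×126 + (13000.0/2)×0.35×€87.87 = €3,769,577.35.
Lowest total cost is €3,702,260.35 at Q = 567.8.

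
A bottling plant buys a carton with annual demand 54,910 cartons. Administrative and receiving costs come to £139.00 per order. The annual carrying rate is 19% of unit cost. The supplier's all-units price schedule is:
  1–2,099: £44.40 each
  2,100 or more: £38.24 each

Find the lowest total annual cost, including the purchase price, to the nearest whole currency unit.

TC* ≈ £2,111,022

Holding cost per unit per year at price C is H = 0.19·C.
Evaluate total cost at each tier's feasible EOQ or, if the EOQ is below the tier, at the tier's minimum quantity.
EOQ at £44.40 = 1345.2 (feasible in tier 1): TC = 54,910×£44.40 + (54,910/1345.2)×139 + (1345.2/2)×0.19×£44.40 = £2,449,351.92.
EOQ at £38.24 = 1449.5 < 2100, so use break Q=2100: TC = 54,910×£38.24 + (54,910/2100.0)×139 + (2100.0/2)×0.19×£38.24 = £2,111,021.80.
Lowest total cost among the candidates is at Q = 2100.0.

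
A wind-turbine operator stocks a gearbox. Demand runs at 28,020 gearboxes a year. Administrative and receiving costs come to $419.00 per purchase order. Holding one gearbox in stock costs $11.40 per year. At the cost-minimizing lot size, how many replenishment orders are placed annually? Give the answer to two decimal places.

Q* = √(2DS/H) = √(2 × 28,020 × 419 / 11.4) ≈ 1435.17.
Orders per year = D / Q* = 28,020 / 1435.17 ≈ 19.524.

N ≈ 19.52 orders per year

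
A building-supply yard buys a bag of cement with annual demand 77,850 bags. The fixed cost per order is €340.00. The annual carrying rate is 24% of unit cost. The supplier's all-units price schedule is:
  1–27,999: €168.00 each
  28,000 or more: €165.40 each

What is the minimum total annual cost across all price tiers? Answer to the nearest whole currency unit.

TC* ≈ €13,125,000

Holding cost per unit per year at price C is H = 0.24·C.
For each price level, check whether its EOQ is feasible; otherwise the best quantity at that price is the breakpoint.
EOQ at €168.00 = 1145.8 (feasible in tier 1): TC = 77,850×€168.00 + (77,850/1145.8)×340 + (1145.8/2)×0.24×€168.00 = €13,125,000.22.
EOQ at €165.40 = 1154.8 < 28000, so use break Q=28000: TC = 77,850×€165.40 + (77,850/28000.0)×340 + (28000.0/2)×0.24×€165.40 = €13,433,079.32.
Lowest total cost among the candidates is at Q = 1145.8.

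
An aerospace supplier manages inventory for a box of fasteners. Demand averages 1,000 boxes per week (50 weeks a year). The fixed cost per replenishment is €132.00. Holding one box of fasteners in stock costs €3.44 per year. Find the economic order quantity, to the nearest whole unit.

Q* ≈ 1,959 boxes

Annual demand D = 1,000 × 50 = 50,000.
EOQ = √(2DS / H) = √(2 × 50,000 × 132 / 3.44).
= √(13,200,000 / 3.44) = √3,837,209.3023 ≈ 1958.880.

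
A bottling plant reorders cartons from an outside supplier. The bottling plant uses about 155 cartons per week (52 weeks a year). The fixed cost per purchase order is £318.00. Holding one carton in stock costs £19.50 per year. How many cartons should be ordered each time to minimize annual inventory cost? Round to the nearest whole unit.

Annual demand D = 155 × 52 = 8,060.
EOQ = √(2DS / H) = √(2 × 8,060 × 318 / 19.5).
= √(5,126,160 / 19.5) = √262,880 ≈ 512.718.

Q* ≈ 513 cartons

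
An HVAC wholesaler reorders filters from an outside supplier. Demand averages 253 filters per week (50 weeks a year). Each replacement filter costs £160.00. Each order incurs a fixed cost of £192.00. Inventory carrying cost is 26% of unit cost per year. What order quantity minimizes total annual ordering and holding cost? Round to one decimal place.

Annual demand D = 253 × 50 = 12,650.
Holding cost H = 0.26 × £160.00 = £41.6000 per unit per year.
EOQ = √(2DS / H) = √(2 × 12,650 × 192 / 41.6).
= √(4,857,600 / 41.6) = √116,769.2308 ≈ 341.715.

Q* ≈ 341.7 filters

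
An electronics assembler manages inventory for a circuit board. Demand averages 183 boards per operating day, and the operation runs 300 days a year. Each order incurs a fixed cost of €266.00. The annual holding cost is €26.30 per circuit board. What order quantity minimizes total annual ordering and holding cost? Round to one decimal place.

Annual demand D = 183 × 300 = 54,900.
EOQ = √(2DS / H) = √(2 × 54,900 × 266 / 26.3).
= √(29,206,800 / 26.3) = √1,110,524.7148 ≈ 1053.814.

Q* ≈ 1,053.8 boards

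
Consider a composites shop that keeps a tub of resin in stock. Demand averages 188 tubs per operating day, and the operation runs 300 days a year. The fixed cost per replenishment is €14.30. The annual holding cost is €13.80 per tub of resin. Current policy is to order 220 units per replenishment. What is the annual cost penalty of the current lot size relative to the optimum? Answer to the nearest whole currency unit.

Extra cost ≈ €466 per year

Annual demand D = 188 × 300 = 56,400.
EOQ = √(2DS/H) = √(2 × 56,400 × 14.3 / 13.8) ≈ 341.89.
Cost at Q* = (D/Q*)S + (Q*/2)H = √(2DSH) ≈ €4,718.05.
Cost at Q = 220: (56,400/220)×14.3 + (220/2)×13.8 = €3,666.00 + €1,518.00 = €5,184.00.
Excess = €5,184.00 − €4,718.05 = €465.95.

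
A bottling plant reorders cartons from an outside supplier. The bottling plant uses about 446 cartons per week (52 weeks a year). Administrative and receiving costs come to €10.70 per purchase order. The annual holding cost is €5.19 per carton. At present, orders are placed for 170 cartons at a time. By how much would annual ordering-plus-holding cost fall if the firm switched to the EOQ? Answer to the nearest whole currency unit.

Extra cost ≈ €296 per year

Annual demand D = 446 × 52 = 23,192.
EOQ = √(2DS/H) = √(2 × 23,192 × 10.7 / 5.19) ≈ 309.24.
Cost at Q* = (D/Q*)S + (Q*/2)H = √(2DSH) ≈ €1,604.94.
Cost at Q = 170: (23,192/170)×10.7 + (170/2)×5.19 = €1,459.73 + €441.15 = €1,900.88.
Excess = €1,900.88 − €1,604.94 = €295.94.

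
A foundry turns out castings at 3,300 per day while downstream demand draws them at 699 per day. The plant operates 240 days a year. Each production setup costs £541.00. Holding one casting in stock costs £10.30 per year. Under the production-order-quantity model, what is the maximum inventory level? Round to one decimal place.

Annual demand D = 699 × 240 = 167,760.
Production build-up factor (1 − d/p) = 1 − 699/3,300 = 0.7882.
Q* = √(2DS / (H(1 − d/p))) = √(2 × 167,760 × 541 / (10.3 × 0.7882)).
= √(181,516,320 / 8.1183) ≈ 4728.529.
Maximum inventory = Q*(1 − d/p) = 4728.529 × 0.7882 ≈ 3726.940.

I_max ≈ 3,726.9 castings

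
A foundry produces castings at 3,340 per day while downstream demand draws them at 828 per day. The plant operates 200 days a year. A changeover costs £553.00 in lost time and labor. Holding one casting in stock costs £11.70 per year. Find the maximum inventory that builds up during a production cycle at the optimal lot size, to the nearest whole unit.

I_max ≈ 3,431 castings

Annual demand D = 828 × 200 = 165,600.
Production build-up factor (1 − d/p) = 1 − 828/3,340 = 0.7521.
Q* = √(2DS / (H(1 − d/p))) = √(2 × 165,600 × 553 / (11.7 × 0.7521)).
= √(183,153,600 / 8.7995) ≈ 4562.241.
Maximum inventory = Q*(1 − d/p) = 4562.241 × 0.7521 ≈ 3431.242.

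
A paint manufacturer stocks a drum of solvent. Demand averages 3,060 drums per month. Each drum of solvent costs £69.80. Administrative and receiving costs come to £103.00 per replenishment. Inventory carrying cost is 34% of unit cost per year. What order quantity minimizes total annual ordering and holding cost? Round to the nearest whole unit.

Annual demand D = 3,060 × 12 = 36,720.
Holding cost H = 0.34 × £69.80 = £23.7320 per unit per year.
EOQ = √(2DS / H) = √(2 × 36,720 × 103 / 23.732).
= √(7,564,320 / 23.732) = √318,739.255 ≈ 564.570.

Q* ≈ 565 drums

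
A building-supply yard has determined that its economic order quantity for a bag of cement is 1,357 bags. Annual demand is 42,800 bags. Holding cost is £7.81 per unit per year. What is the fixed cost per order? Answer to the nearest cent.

S ≈ £168.01

Invert the EOQ relation Q*² = 2DS/H.
From Q* = √(2DS/H): S = Q*²H / (2D) = 1,357² × 7.81 / (2 × 42,800) = 168.0107.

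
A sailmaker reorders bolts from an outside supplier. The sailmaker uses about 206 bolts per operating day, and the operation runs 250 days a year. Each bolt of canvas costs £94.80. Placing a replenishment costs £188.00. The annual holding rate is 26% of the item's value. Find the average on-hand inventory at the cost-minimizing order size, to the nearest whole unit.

Average inventory ≈ 443 bolts

Annual demand D = 206 × 250 = 51,500.
Holding cost H = 0.26 × £94.80 = £24.6480 per unit per year.
Q* = √(2DS/H) = √(2 × 51,500 × 188 / 24.648) ≈ 886.35.
Average inventory = Q*/2 ≈ 886.35 / 2 = 443.176.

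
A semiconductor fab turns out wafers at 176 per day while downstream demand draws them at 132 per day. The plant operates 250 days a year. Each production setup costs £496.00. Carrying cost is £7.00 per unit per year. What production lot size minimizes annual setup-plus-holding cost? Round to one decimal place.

Q* ≈ 4,325.1 wafers

Annual demand D = 132 × 250 = 33,000.
Production build-up factor (1 − d/p) = 1 − 132/176 = 0.2500.
Q* = √(2DS / (H(1 − d/p))) = √(2 × 33,000 × 496 / (7 × 0.2500)).
= √(32,736,000 / 1.75) ≈ 4325.076.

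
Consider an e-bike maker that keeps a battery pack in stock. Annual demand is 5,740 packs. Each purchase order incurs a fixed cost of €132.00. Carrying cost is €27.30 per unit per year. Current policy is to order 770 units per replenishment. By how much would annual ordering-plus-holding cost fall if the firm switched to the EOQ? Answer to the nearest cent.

Extra cost ≈ €5,062.60 per year

EOQ = √(2DS/H) = √(2 × 5,740 × 132 / 27.3) ≈ 235.60.
Cost at Q* = (D/Q*)S + (Q*/2)H = √(2DSH) ≈ €6,431.90.
Cost at Q = 770: (5,740/770)×132 + (770/2)×27.3 = €984.00 + €10,510.50 = €11,494.50.
Excess = €11,494.50 − €6,431.90 = €5,062.60.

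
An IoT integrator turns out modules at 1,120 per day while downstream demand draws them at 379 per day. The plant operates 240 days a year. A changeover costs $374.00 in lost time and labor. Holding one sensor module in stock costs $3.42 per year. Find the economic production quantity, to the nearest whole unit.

Q* ≈ 5,484 modules

Annual demand D = 379 × 240 = 90,960.
Production build-up factor (1 − d/p) = 1 − 379/1,120 = 0.6616.
Q* = √(2DS / (H(1 − d/p))) = √(2 × 90,960 × 374 / (3.42 × 0.6616)).
= √(68,038,080 / 2.2627) ≈ 5483.564.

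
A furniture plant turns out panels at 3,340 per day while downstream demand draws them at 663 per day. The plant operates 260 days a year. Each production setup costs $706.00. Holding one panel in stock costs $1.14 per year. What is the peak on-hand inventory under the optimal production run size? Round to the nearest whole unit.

I_max ≈ 13,082 panels

Annual demand D = 663 × 260 = 172,380.
Production build-up factor (1 − d/p) = 1 − 663/3,340 = 0.8015.
Q* = √(2DS / (H(1 − d/p))) = √(2 × 172,380 × 706 / (1.14 × 0.8015)).
= √(243,400,560 / 0.9137) ≈ 16321.400.
Maximum inventory = Q*(1 − d/p) = 16321.400 × 0.8015 ≈ 13081.553.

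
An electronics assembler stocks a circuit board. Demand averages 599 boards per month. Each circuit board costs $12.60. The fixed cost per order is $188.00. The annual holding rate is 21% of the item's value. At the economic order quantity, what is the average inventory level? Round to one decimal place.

Average inventory ≈ 505.3 boards

Annual demand D = 599 × 12 = 7,188.
Holding cost H = 0.21 × $12.60 = $2.6460 per unit per year.
The optimal lot size = √(2DS/H) = √(2 × 7,188 × 188 / 2.646) ≈ 1010.66.
Average inventory = Q*/2 ≈ 1010.66 / 2 = 505.328.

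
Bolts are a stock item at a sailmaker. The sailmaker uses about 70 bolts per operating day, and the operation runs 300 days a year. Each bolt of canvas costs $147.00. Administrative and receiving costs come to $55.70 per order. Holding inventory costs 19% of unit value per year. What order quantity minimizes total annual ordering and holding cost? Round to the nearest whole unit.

Annual demand D = 70 × 300 = 21,000.
Holding cost H = 0.19 × $147.00 = $27.9300 per unit per year.
EOQ = √(2DS / H) = √(2 × 21,000 × 55.7 / 27.93).
= √(2,339,400 / 27.93) = √83,759.3985 ≈ 289.412.

Q* ≈ 289 bolts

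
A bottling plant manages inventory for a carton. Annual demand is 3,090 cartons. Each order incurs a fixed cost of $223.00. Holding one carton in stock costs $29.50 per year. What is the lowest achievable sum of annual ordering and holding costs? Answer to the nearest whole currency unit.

Q* = √(2DS/H) = √(2 × 3,090 × 223 / 29.5) ≈ 216.14.
At the optimum the two cost components are equal, so total cost = 2·(Q*/2)H = Q*·H.
Minimum total = √(2DSH) = √(2 × 3,090 × 223 × 29.5) ≈ 6376.138.

TC* ≈ $6,376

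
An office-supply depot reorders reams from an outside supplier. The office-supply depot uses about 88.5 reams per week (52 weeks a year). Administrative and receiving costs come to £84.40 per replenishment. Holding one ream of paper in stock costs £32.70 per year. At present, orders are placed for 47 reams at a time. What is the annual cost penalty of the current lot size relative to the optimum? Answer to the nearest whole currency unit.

Annual demand D = 88.5 × 52 = 4,602.
EOQ = √(2DS/H) = √(2 × 4,602 × 84.4 / 32.7) ≈ 154.13.
Cost at Q* = (D/Q*)S + (Q*/2)H = √(2DSH) ≈ £5,040.03.
Cost at Q = 47: (4,602/47)×84.4 + (47/2)×32.7 = £8,264.02 + £768.45 = £9,032.47.
Excess = £9,032.47 − £5,040.03 = £3,992.43.

Extra cost ≈ £3,992 per year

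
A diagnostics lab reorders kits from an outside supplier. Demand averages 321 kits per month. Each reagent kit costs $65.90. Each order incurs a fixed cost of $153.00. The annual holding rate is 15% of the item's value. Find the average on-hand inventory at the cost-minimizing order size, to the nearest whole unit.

Average inventory ≈ 173 kits

Annual demand D = 321 × 12 = 3,852.
Holding cost H = 0.15 × $65.90 = $9.8850 per unit per year.
EOQ = √(2DS/H) = √(2 × 3,852 × 153 / 9.885) ≈ 345.32.
Average inventory = Q*/2 ≈ 345.32 / 2 = 172.658.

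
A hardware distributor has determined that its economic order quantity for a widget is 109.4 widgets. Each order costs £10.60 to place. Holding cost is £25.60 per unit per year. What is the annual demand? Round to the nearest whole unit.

D ≈ 14,452 widgets per year

Squaring Q* = √(2DS/H) gives Q*² = 2DS/H.
From Q* = √(2DS/H): D = Q*²H / (2S) = 109.4² × 25.6 / (2 × 10.6) = 14452.359.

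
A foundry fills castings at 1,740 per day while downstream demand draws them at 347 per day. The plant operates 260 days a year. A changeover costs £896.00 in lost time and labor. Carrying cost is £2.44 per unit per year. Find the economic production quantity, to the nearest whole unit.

Q* ≈ 9,098 castings

Annual demand D = 347 × 260 = 90,220.
Production build-up factor (1 − d/p) = 1 − 347/1,740 = 0.8006.
Q* = √(2DS / (H(1 − d/p))) = √(2 × 90,220 × 896 / (2.44 × 0.8006)).
= √(161,674,240 / 1.9534) ≈ 9097.552.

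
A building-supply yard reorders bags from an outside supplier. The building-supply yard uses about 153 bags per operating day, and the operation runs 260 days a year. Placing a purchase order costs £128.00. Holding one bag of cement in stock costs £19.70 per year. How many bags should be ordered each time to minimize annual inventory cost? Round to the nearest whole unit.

Annual demand D = 153 × 260 = 39,780.
EOQ = √(2DS / H) = √(2 × 39,780 × 128 / 19.7).
= √(10,183,680 / 19.7) = √516,938.0711 ≈ 718.984.

Q* ≈ 719 bags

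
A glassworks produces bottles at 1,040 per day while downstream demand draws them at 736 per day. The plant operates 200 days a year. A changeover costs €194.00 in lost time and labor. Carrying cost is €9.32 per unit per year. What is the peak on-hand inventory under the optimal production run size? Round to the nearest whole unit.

Annual demand D = 736 × 200 = 147,200.
Production build-up factor (1 − d/p) = 1 − 736/1,040 = 0.2923.
Q* = √(2DS / (H(1 − d/p))) = √(2 × 147,200 × 194 / (9.32 × 0.2923)).
= √(57,113,600 / 2.7243) ≈ 4578.695.
Maximum inventory = Q*(1 − d/p) = 4578.695 × 0.2923 ≈ 1338.388.

I_max ≈ 1,338 bottles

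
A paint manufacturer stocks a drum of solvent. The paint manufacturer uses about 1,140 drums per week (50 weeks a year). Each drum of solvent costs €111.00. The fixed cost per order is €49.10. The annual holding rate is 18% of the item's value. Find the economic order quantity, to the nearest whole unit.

Q* ≈ 529 drums

Annual demand D = 1,140 × 50 = 57,000.
Holding cost H = 0.18 × €111.00 = €19.9800 per unit per year.
EOQ = √(2DS / H) = √(2 × 57,000 × 49.1 / 19.98).
= √(5,597,400 / 19.98) = √280,150.1502 ≈ 529.292.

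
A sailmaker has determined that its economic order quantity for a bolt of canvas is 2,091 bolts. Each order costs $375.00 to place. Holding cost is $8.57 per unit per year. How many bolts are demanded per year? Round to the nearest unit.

Squaring Q* = √(2DS/H) gives Q*² = 2DS/H.
From Q* = √(2DS/H): D = Q*²H / (2S) = 2,091² × 8.57 / (2 × 375) = 49960.598.

D ≈ 49,961 bolts per year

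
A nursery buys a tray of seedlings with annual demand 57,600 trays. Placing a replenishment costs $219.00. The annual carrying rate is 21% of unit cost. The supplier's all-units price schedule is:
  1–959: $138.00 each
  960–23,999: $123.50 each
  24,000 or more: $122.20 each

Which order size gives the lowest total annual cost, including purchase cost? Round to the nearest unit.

Q* ≈ 986 trays

Holding cost per unit per year at price C is H = 0.21·C.
Candidates are each tier's EOQ (if it falls in that tier) and each price-break quantity.
EOQ at $138.00 = 933.0 (feasible in tier 1): TC = 57,600×$138.00 + (57,600/933.0)×219 + (933.0/2)×0.21×$138.00 = $7,975,839.43.
EOQ at $123.50 = 986.3 (feasible in tier 2): TC = 57,600×$123.50 + (57,600/986.3)×219 + (986.3/2)×0.21×$123.50 = $7,139,179.46.
EOQ at $122.20 = 991.5 < 24000, so use break Q=24000: TC = 57,600×$122.20 + (57,600/24000.0)×219 + (24000.0/2)×0.21×$122.20 = $7,347,189.60.
Lowest total cost is $7,139,179.46 at Q = 986.3.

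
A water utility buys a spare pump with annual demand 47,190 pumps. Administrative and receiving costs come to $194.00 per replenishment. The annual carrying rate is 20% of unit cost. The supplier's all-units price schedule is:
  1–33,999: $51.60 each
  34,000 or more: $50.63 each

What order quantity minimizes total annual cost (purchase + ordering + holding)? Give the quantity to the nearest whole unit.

Q* ≈ 1,332 pumps

Holding cost per unit per year at price C is H = 0.20·C.
For each price level, check whether its EOQ is feasible; otherwise the best quantity at that price is the breakpoint.
EOQ at $51.60 = 1332.0 (feasible in tier 1): TC = 47,190×$51.60 + (47,190/1332.0)×194 + (1332.0/2)×0.20×$51.60 = $2,448,750.14.
EOQ at $50.63 = 1344.7 < 34000, so use break Q=34000: TC = 47,190×$50.63 + (47,190/34000.0)×194 + (34000.0/2)×0.20×$50.63 = $2,561,640.96.
Lowest total cost is $2,448,750.14 at Q = 1332.0.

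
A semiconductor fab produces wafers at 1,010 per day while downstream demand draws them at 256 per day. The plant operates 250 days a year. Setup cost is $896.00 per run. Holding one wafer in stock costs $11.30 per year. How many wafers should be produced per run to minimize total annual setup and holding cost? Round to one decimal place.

Annual demand D = 256 × 250 = 64,000.
Production build-up factor (1 − d/p) = 1 − 256/1,010 = 0.7465.
Q* = √(2DS / (H(1 − d/p))) = √(2 × 64,000 × 896 / (11.3 × 0.7465)).
= √(114,688,000 / 8.4358) ≈ 3687.184.

Q* ≈ 3,687.2 wafers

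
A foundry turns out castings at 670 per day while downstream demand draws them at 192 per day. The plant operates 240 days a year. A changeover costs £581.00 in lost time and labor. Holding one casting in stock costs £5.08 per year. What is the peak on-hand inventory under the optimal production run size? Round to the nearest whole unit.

Annual demand D = 192 × 240 = 46,080.
Production build-up factor (1 − d/p) = 1 − 192/670 = 0.7134.
Q* = √(2DS / (H(1 − d/p))) = √(2 × 46,080 × 581 / (5.08 × 0.7134)).
= √(53,544,960 / 3.6242) ≈ 3843.713.
Maximum inventory = Q*(1 − d/p) = 3843.713 × 0.7134 ≈ 2742.231.

I_max ≈ 2,742 castings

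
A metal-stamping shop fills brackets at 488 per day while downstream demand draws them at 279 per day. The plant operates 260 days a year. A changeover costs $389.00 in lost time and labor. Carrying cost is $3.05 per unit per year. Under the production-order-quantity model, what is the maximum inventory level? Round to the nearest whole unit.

I_max ≈ 2,815 brackets

Annual demand D = 279 × 260 = 72,540.
Production build-up factor (1 − d/p) = 1 − 279/488 = 0.4283.
Q* = √(2DS / (H(1 − d/p))) = √(2 × 72,540 × 389 / (3.05 × 0.4283)).
= √(56,436,120 / 1.3062) ≈ 6573.027.
Maximum inventory = Q*(1 − d/p) = 6573.027 × 0.4283 ≈ 2815.087.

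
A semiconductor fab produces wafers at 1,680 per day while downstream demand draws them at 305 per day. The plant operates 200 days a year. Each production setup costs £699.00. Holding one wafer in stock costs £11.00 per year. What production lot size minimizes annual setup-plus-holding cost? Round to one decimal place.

Q* ≈ 3,077.7 wafers

Annual demand D = 305 × 200 = 61,000.
Production build-up factor (1 − d/p) = 1 − 305/1,680 = 0.8185.
Q* = √(2DS / (H(1 − d/p))) = √(2 × 61,000 × 699 / (11 × 0.8185)).
= √(85,278,000 / 9.003) ≈ 3077.694.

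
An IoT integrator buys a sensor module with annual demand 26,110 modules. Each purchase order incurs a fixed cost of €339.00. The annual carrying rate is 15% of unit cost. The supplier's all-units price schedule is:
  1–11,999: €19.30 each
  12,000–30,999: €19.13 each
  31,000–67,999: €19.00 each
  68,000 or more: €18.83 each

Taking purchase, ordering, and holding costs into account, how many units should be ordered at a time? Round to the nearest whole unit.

Holding cost per unit per year at price C is H = 0.15·C.
For each price level, check whether its EOQ is feasible; otherwise the best quantity at that price is the breakpoint.
EOQ at €19.30 = 2472.8 (feasible in tier 1): TC = 26,110×€19.30 + (26,110/2472.8)×339 + (2472.8/2)×0.15×€19.30 = €511,081.84.
EOQ at €19.13 = 2483.8 < 12000, so use break Q=12000: TC = 26,110×€19.13 + (26,110/12000.0)×339 + (12000.0/2)×0.15×€19.13 = €517,438.91.
EOQ at €19.00 = 2492.3 < 31000, so use break Q=31000: TC = 26,110×€19.00 + (26,110/31000.0)×339 + (31000.0/2)×0.15×€19.00 = €540,550.53.
EOQ at €18.83 = 2503.5 < 68000, so use break Q=68000: TC = 26,110×€18.83 + (26,110/68000.0)×339 + (68000.0/2)×0.15×€18.83 = €587,814.47.
Lowest total cost is €511,081.84 at Q = 2472.8.

Q* ≈ 2,473 modules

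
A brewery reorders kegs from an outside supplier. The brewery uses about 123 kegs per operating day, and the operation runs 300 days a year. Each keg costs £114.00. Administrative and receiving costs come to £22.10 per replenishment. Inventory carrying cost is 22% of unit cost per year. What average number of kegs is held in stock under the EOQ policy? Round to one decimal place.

Average inventory ≈ 127.5 kegs

Annual demand D = 123 × 300 = 36,900.
Holding cost H = 0.22 × £114.00 = £25.0800 per unit per year.
EOQ = √(2DS/H) = √(2 × 36,900 × 22.1 / 25.08) ≈ 255.01.
Average inventory = Q*/2 ≈ 255.01 / 2 = 127.506.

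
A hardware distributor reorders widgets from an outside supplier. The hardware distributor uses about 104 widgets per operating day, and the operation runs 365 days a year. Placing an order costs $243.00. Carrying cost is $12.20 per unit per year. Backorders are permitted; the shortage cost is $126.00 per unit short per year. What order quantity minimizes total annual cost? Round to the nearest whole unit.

Annual demand D = 104 × 365 = 37,960.
With planned backorders, Q* = √(2DS/H) · √((H+B)/B).
√(2DS/H) = √(2 × 37,960 × 243 / 12.2) = 1229.706.
√((H+B)/B) = √((12.2+126)/126) = 1.0473.
Q* ≈ 1287.864.

Q* ≈ 1,288 widgets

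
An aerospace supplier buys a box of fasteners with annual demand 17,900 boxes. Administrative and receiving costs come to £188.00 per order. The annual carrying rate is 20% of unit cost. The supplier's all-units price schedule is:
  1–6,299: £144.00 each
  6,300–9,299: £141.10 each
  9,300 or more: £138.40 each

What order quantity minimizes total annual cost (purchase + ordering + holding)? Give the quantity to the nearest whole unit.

Holding cost per unit per year at price C is H = 0.20·C.
Evaluate total cost at each tier's feasible EOQ or, if the EOQ is below the tier, at the tier's minimum quantity.
EOQ at £144.00 = 483.4 (feasible in tier 1): TC = 17,900×£144.00 + (17,900/483.4)×188 + (483.4/2)×0.20×£144.00 = £2,591,522.48.
EOQ at £141.10 = 488.4 < 6300, so use break Q=6300: TC = 17,900×£141.10 + (17,900/6300.0)×188 + (6300.0/2)×0.20×£141.10 = £2,615,117.16.
EOQ at £138.40 = 493.1 < 9300, so use break Q=9300: TC = 17,900×£138.40 + (17,900/9300.0)×188 + (9300.0/2)×0.20×£138.40 = £2,606,433.85.
Lowest total cost is £2,591,522.48 at Q = 483.4.

Q* ≈ 483 boxes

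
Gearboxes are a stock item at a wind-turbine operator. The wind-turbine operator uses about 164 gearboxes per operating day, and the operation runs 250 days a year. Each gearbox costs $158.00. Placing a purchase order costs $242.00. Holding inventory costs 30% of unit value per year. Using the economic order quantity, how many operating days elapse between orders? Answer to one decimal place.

T ≈ 3.9 days

Annual demand D = 164 × 250 = 41,000.
Holding cost H = 0.30 × $158.00 = $47.4000 per unit per year.
Q* = √(2DS/H) = √(2 × 41,000 × 242 / 47.4) ≈ 647.03.
Cycle time = Q*/D × 250 = 647.03 / 41,000 × 250 ≈ 3.945 days.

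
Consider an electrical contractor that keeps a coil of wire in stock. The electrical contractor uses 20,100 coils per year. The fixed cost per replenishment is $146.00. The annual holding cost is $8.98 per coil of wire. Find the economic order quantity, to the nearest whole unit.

Q* ≈ 808 coils

EOQ = √(2DS / H) = √(2 × 20,100 × 146 / 8.98).
= √(5,869,200 / 8.98) = √653,585.7461 ≈ 808.447.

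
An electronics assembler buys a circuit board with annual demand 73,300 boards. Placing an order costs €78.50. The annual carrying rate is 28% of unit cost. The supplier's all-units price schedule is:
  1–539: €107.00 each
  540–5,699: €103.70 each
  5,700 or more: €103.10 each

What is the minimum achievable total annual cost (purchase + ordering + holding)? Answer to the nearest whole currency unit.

TC* ≈ €7,619,490

Holding cost per unit per year at price C is H = 0.28·C.
Candidates are each tier's EOQ (if it falls in that tier) and each price-break quantity.
Tier 1 (€107.00): EOQ = 619.8 exceeds tier's upper bound 539, so this tier is dominated.
EOQ at €103.70 = 629.6 (feasible in tier 2): TC = 73,300×€103.70 + (73,300/629.6)×78.5 + (629.6/2)×0.28×€103.70 = €7,619,489.75.
EOQ at €103.10 = 631.4 < 5700, so use break Q=5700: TC = 73,300×€103.10 + (73,300/5700.0)×78.5 + (5700.0/2)×0.28×€103.10 = €7,640,513.28.
Lowest total cost among the candidates is at Q = 629.6.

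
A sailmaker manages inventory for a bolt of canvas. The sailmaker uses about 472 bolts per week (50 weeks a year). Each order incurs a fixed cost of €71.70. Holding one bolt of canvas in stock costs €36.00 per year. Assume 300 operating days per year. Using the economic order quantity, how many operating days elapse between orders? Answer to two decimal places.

T ≈ 3.90 days

Annual demand D = 472 × 50 = 23,600.
The optimal lot size = √(2DS/H) = √(2 × 23,600 × 71.7 / 36) ≈ 306.61.
Cycle time = Q*/D × 300 = 306.61 / 23,600 × 300 ≈ 3.898 days.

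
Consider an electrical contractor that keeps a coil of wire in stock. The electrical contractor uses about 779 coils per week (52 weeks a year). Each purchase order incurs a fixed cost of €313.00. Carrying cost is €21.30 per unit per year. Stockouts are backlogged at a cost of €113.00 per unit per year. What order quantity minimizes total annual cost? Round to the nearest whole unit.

Annual demand D = 779 × 52 = 40,508.
With planned backorders, Q* = √(2DS/H) · √((H+B)/B).
√(2DS/H) = √(2 × 40,508 × 313 / 21.3) = 1091.108.
√((H+B)/B) = √((21.3+113)/113) = 1.0902.
Q* ≈ 1189.506.

Q* ≈ 1,190 coils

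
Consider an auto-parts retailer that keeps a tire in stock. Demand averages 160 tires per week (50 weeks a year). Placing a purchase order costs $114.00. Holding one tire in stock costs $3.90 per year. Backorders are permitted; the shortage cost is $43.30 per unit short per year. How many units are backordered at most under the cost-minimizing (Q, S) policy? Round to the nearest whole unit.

Annual demand D = 160 × 50 = 8,000.
With planned backorders, Q* = √(2DS/H) · √((H+B)/B).
√(2DS/H) = √(2 × 8,000 × 114 / 3.9) = 683.880.
√((H+B)/B) = √((3.9+43.3)/43.3) = 1.0441.
Q* ≈ 714.015.
S* = Q* · H/(H+B) = 714.015 × 3.9/47.2 ≈ 58.997.

S* ≈ 59 tires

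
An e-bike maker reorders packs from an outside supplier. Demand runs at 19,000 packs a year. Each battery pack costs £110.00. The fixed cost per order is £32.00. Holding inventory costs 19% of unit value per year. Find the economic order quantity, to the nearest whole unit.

Holding cost H = 0.19 × £110.00 = £20.9000 per unit per year.
EOQ = √(2DS / H) = √(2 × 19,000 × 32 / 20.9).
= √(1,216,000 / 20.9) = √58,181.8182 ≈ 241.209.

Q* ≈ 241 packs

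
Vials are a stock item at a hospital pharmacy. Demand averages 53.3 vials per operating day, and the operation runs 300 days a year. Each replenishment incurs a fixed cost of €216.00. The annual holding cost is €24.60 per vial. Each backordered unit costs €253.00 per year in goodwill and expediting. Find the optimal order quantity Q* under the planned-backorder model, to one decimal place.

Q* ≈ 555.1 vials

Annual demand D = 53.3 × 300 = 15,990.
With planned backorders, Q* = √(2DS/H) · √((H+B)/B).
√(2DS/H) = √(2 × 15,990 × 216 / 24.6) = 529.906.
√((H+B)/B) = √((24.6+253)/253) = 1.0475.
Q* ≈ 555.070.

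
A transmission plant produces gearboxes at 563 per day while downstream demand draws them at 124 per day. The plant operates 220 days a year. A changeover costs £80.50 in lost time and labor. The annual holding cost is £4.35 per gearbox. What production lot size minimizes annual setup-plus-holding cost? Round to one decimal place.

Q* ≈ 1,137.9 gearboxes

Annual demand D = 124 × 220 = 27,280.
Production build-up factor (1 − d/p) = 1 − 124/563 = 0.7798.
Q* = √(2DS / (H(1 − d/p))) = √(2 × 27,280 × 80.5 / (4.35 × 0.7798)).
= √(4,392,080 / 3.3919) ≈ 1137.922.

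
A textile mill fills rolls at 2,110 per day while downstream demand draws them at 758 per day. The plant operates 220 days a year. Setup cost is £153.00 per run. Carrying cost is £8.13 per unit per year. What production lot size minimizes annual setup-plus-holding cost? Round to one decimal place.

Annual demand D = 758 × 220 = 166,760.
Production build-up factor (1 − d/p) = 1 − 758/2,110 = 0.6408.
Q* = √(2DS / (H(1 − d/p))) = √(2 × 166,760 × 153 / (8.13 × 0.6408)).
= √(51,028,560 / 5.2094) ≈ 3129.783.

Q* ≈ 3,129.8 rolls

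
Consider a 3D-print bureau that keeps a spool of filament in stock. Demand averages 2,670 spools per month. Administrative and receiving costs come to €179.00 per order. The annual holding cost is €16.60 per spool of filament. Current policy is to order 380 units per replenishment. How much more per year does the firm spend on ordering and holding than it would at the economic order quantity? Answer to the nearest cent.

Annual demand D = 2,670 × 12 = 32,040.
EOQ = √(2DS/H) = √(2 × 32,040 × 179 / 16.6) ≈ 831.25.
Cost at Q* = (D/Q*)S + (Q*/2)H = √(2DSH) ≈ €13,798.82.
Cost at Q = 380: (32,040/380)×179 + (380/2)×16.6 = €15,092.53 + €3,154.00 = €18,246.53.
Excess = €18,246.53 − €13,798.82 = €4,447.71.

Extra cost ≈ €4,447.71 per year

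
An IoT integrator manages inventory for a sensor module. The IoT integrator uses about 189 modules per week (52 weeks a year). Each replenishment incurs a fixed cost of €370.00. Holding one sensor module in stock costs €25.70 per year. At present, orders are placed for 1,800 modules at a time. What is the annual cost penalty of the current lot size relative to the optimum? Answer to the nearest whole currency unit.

Extra cost ≈ €11,479 per year

Annual demand D = 189 × 52 = 9,828.
EOQ = √(2DS/H) = √(2 × 9,828 × 370 / 25.7) ≈ 531.96.
Cost at Q* = (D/Q*)S + (Q*/2)H = √(2DSH) ≈ €13,671.46.
Cost at Q = 1,800: (9,828/1,800)×370 + (1,800/2)×25.7 = €2,020.20 + €23,130.00 = €25,150.20.
Excess = €25,150.20 − €13,671.46 = €11,478.74.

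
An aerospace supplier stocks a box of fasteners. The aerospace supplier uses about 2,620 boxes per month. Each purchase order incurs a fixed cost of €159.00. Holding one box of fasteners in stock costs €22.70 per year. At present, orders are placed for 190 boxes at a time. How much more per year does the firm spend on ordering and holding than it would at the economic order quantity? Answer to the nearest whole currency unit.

Annual demand D = 2,620 × 12 = 31,440.
EOQ = √(2DS/H) = √(2 × 31,440 × 159 / 22.7) ≈ 663.65.
Cost at Q* = (D/Q*)S + (Q*/2)H = √(2DSH) ≈ €15,064.95.
Cost at Q = 190: (31,440/190)×159 + (190/2)×22.7 = €26,310.32 + €2,156.50 = €28,466.82.
Excess = €28,466.82 − €15,064.95 = €13,401.86.

Extra cost ≈ €13,402 per year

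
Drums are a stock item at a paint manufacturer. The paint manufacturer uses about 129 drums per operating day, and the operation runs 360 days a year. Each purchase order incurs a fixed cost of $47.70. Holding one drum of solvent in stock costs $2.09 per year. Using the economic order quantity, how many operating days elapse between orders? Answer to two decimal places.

Annual demand D = 129 × 360 = 46,440.
Q* = √(2DS/H) = √(2 × 46,440 × 47.7 / 2.09) ≈ 1455.95.
Cycle time = Q*/D × 360 = 1455.95 / 46,440 × 360 ≈ 11.286 days.

T ≈ 11.29 days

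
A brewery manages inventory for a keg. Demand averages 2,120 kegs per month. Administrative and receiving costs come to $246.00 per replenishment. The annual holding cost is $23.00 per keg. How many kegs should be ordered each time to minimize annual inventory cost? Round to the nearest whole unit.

Annual demand D = 2,120 × 12 = 25,440.
EOQ = √(2DS / H) = √(2 × 25,440 × 246 / 23).
= √(12,516,480 / 23) = √544,194.7826 ≈ 737.696.

Q* ≈ 738 kegs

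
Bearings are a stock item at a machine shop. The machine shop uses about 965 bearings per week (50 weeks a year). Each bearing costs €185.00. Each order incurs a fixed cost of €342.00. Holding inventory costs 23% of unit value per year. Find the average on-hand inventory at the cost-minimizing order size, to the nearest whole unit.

Annual demand D = 965 × 50 = 48,250.
Holding cost H = 0.23 × €185.00 = €42.5500 per unit per year.
The optimal lot size = √(2DS/H) = √(2 × 48,250 × 342 / 42.55) ≈ 880.70.
Average inventory = Q*/2 ≈ 880.70 / 2 = 440.349.

Average inventory ≈ 440 bearings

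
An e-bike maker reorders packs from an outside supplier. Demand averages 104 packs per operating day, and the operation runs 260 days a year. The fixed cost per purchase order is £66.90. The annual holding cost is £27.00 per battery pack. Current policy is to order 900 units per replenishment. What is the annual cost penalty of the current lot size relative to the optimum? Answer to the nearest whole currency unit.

Extra cost ≈ £4,276 per year

Annual demand D = 104 × 260 = 27,040.
EOQ = √(2DS/H) = √(2 × 27,040 × 66.9 / 27) ≈ 366.06.
Cost at Q* = (D/Q*)S + (Q*/2)H = √(2DSH) ≈ £9,883.56.
Cost at Q = 900: (27,040/900)×66.9 + (900/2)×27 = £2,009.97 + £12,150.00 = £14,159.97.
Excess = £14,159.97 − £9,883.56 = £4,276.42.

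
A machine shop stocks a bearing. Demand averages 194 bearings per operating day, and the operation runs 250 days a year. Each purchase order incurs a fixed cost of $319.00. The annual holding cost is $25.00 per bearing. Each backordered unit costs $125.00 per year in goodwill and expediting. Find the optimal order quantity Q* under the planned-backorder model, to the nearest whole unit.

Annual demand D = 194 × 250 = 48,500.
With planned backorders, Q* = √(2DS/H) · √((H+B)/B).
√(2DS/H) = √(2 × 48,500 × 319 / 25) = 1112.529.
√((H+B)/B) = √((25+125)/125) = 1.0954.
Q* ≈ 1218.714.

Q* ≈ 1,219 bearings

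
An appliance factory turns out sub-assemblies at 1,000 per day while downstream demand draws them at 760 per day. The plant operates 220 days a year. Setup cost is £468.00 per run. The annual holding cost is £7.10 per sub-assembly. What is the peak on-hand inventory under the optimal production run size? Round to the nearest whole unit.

Annual demand D = 760 × 220 = 167,200.
Production build-up factor (1 − d/p) = 1 − 760/1,000 = 0.2400.
Q* = √(2DS / (H(1 − d/p))) = √(2 × 167,200 × 468 / (7.1 × 0.2400)).
= √(156,499,200 / 1.704) ≈ 9583.436.
Maximum inventory = Q*(1 − d/p) = 9583.436 × 0.2400 ≈ 2300.025.

I_max ≈ 2,300 sub-assemblies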